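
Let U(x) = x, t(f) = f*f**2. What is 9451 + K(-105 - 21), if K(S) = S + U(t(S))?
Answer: -1991051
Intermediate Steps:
t(f) = f**3
K(S) = S + S**3
9451 + K(-105 - 21) = 9451 + ((-105 - 21) + (-105 - 21)**3) = 9451 + (-126 + (-126)**3) = 9451 + (-126 - 2000376) = 9451 - 2000502 = -1991051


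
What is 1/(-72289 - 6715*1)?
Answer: -1/79004 ≈ -1.2658e-5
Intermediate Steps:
1/(-72289 - 6715*1) = 1/(-72289 - 6715) = 1/(-79004) = -1/79004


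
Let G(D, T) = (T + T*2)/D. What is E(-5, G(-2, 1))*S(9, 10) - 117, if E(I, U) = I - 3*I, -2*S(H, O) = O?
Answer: -167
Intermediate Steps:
S(H, O) = -O/2
G(D, T) = 3*T/D (G(D, T) = (T + 2*T)/D = (3*T)/D = 3*T/D)
E(I, U) = -2*I
E(-5, G(-2, 1))*S(9, 10) - 117 = (-2*(-5))*(-½*10) - 117 = 10*(-5) - 117 = -50 - 117 = -167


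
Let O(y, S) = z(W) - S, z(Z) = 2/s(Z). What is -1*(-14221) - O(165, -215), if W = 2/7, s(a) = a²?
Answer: 27963/2 ≈ 13982.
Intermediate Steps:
W = 2/7 (W = 2*(⅐) = 2/7 ≈ 0.28571)
z(Z) = 2/Z² (z(Z) = 2/(Z²) = 2/Z²)
O(y, S) = 49/2 - S (O(y, S) = 2/(2/7)² - S = 2*(49/4) - S = 49/2 - S)
-1*(-14221) - O(165, -215) = -1*(-14221) - (49/2 - 1*(-215)) = 14221 - (49/2 + 215) = 14221 - 1*479/2 = 14221 - 479/2 = 27963/2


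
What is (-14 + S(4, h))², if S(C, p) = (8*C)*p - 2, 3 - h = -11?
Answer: 186624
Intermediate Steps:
h = 14 (h = 3 - 1*(-11) = 3 + 11 = 14)
S(C, p) = -2 + 8*C*p (S(C, p) = 8*C*p - 2 = -2 + 8*C*p)
(-14 + S(4, h))² = (-14 + (-2 + 8*4*14))² = (-14 + (-2 + 448))² = (-14 + 446)² = 432² = 186624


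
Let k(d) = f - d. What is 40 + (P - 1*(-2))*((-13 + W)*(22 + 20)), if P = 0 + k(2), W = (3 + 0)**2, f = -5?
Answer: 880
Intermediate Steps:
k(d) = -5 - d
W = 9 (W = 3**2 = 9)
P = -7 (P = 0 + (-5 - 1*2) = 0 + (-5 - 2) = 0 - 7 = -7)
40 + (P - 1*(-2))*((-13 + W)*(22 + 20)) = 40 + (-7 - 1*(-2))*((-13 + 9)*(22 + 20)) = 40 + (-7 + 2)*(-4*42) = 40 - 5*(-168) = 40 + 840 = 880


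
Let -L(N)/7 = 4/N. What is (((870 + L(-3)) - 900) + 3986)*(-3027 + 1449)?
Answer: -6257296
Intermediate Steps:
L(N) = -28/N
(((870 + L(-3)) - 900) + 3986)*(-3027 + 1449) = (((870 - 28/(-3)) - 900) + 3986)*(-3027 + 1449) = (((870 - 28*(-⅓)) - 900) + 3986)*(-1578) = (((870 + 28/3) - 900) + 3986)*(-1578) = ((2638/3 - 900) + 3986)*(-1578) = (-62/3 + 3986)*(-1578) = (11896/3)*(-1578) = -6257296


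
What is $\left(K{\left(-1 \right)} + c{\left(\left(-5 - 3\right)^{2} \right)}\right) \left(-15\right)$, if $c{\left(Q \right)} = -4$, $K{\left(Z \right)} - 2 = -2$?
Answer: $60$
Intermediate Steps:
$K{\left(Z \right)} = 0$ ($K{\left(Z \right)} = 2 - 2 = 0$)
$\left(K{\left(-1 \right)} + c{\left(\left(-5 - 3\right)^{2} \right)}\right) \left(-15\right) = \left(0 - 4\right) \left(-15\right) = \left(-4\right) \left(-15\right) = 60$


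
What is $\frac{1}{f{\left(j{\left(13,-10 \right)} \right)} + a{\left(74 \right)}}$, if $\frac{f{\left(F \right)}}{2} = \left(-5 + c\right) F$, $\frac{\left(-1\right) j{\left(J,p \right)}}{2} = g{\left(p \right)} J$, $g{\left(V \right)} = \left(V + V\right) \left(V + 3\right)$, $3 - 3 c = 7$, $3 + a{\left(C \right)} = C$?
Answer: $\frac{3}{138533} \approx 2.1655 \cdot 10^{-5}$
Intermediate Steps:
$a{\left(C \right)} = -3 + C$
$c = - \frac{4}{3}$ ($c = 1 - \frac{7}{3} = - \frac{4}{3} \approx -1.3333$)
$g{\left(V \right)} = 2 V \left(3 + V\right)$
$j{\left(J,p \right)} = - 4 J p \left(3 + p\right)$ ($j{\left(J,p \right)} = - 2 \cdot 2 p \left(3 + p\right) J = - 2 \cdot 2 J p \left(3 + p\right) = - 4 J p \left(3 + p\right)$)
$f{\left(F \right)} = - \frac{38 F}{3}$ ($f{\left(F \right)} = 2 \left(-5 - \frac{4}{3}\right) F = 2 \left(- \frac{19 F}{3}\right) = - \frac{38 F}{3}$)
$\frac{1}{f{\left(j{\left(13,-10 \right)} \right)} + a{\left(74 \right)}} = \frac{1}{- \frac{38 \left(\left(-4\right) 13 \left(-10\right) \left(3 - 10\right)\right)}{3} + \left(-3 + 74\right)} = \frac{1}{- \frac{38 \left(\left(-4\right) 13 \left(-10\right) \left(-7\right)\right)}{3} + 71} = \frac{1}{\left(- \frac{38}{3}\right) \left(-3640\right) + 71} = \frac{1}{\frac{138320}{3} + 71} = \frac{1}{\frac{138533}{3}} = \frac{3}{138533}$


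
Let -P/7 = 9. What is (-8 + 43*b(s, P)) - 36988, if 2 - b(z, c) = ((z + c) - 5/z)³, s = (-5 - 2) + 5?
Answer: 83689095/8 ≈ 1.0461e+7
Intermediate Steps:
s = -2 (s = -7 + 5 = -2)
P = -63 (P = -7*9 = -63)
b(z, c) = 2 - (c + z - 5/z)³ (b(z, c) = 2 - ((z + c) - 5/z)³ = 2 - ((c + z) - 5/z)³ = 2 - (c + z - 5/z)³)
(-8 + 43*b(s, P)) - 36988 = (-8 + 43*(2 - 1*(-5 + (-2)² - 63*(-2))³/(-2)³)) - 36988 = (-8 + 43*(2 - 1*(-⅛)*(-5 + 4 + 126)³)) - 36988 = (-8 + 43*(2 - 1*(-⅛)*125³)) - 36988 = (-8 + 43*(2 - 1*(-⅛)*1953125)) - 36988 = (-8 + 43*(2 + 1953125/8)) - 36988 = (-8 + 43*(1953141/8)) - 36988 = (-8 + 83985063/8) - 36988 = 83984999/8 - 36988 = 83689095/8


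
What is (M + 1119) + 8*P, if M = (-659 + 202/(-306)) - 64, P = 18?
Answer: 82519/153 ≈ 539.34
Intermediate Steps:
M = -110720/153 (M = (-659 + 202*(-1/306)) - 64 = (-659 - 101/153) - 64 = -100928/153 - 64 = -110720/153 ≈ -723.66)
(M + 1119) + 8*P = (-110720/153 + 1119) + 8*18 = 60487/153 + 144 = 82519/153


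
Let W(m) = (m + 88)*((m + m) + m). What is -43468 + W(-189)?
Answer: 13799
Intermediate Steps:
W(m) = 3*m*(88 + m) (W(m) = (88 + m)*(2*m + m) = (88 + m)*(3*m) = 3*m*(88 + m))
-43468 + W(-189) = -43468 + 3*(-189)*(88 - 189) = -43468 + 3*(-189)*(-101) = -43468 + 57267 = 13799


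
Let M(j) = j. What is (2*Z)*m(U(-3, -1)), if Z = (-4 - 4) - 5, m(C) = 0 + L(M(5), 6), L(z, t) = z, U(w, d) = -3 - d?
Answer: -130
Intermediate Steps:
m(C) = 5 (m(C) = 0 + 5 = 5)
Z = -13 (Z = -8 - 5 = -13)
(2*Z)*m(U(-3, -1)) = (2*(-13))*5 = -26*5 = -130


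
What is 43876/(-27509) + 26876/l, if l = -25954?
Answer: -939044794/356984293 ≈ -2.6305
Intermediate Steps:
43876/(-27509) + 26876/l = 43876/(-27509) + 26876/(-25954) = 43876*(-1/27509) + 26876*(-1/25954) = -43876/27509 - 13438/12977 = -939044794/356984293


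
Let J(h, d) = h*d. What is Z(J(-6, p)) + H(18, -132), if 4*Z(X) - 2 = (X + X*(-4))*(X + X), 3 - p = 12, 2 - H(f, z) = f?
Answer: -8779/2 ≈ -4389.5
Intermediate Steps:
H(f, z) = 2 - f
p = -9 (p = 3 - 1*12 = 3 - 12 = -9)
J(h, d) = d*h
Z(X) = ½ - 3*X²/2 (Z(X) = ½ + ((X + X*(-4))*(X + X))/4 = ½ + ((X - 4*X)*(2*X))/4 = ½ + ((-3*X)*(2*X))/4 = ½ + (-6*X²)/4 = ½ - 3*X²/2)
Z(J(-6, p)) + H(18, -132) = (½ - 3*(-9*(-6))²/2) + (2 - 1*18) = (½ - 3/2*54²) + (2 - 18) = (½ - 3/2*2916) - 16 = (½ - 4374) - 16 = -8747/2 - 16 = -8779/2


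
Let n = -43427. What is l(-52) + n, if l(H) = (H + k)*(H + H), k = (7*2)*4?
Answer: -43843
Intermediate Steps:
k = 56 (k = 14*4 = 56)
l(H) = 2*H*(56 + H) (l(H) = (H + 56)*(H + H) = (56 + H)*(2*H) = 2*H*(56 + H))
l(-52) + n = 2*(-52)*(56 - 52) - 43427 = 2*(-52)*4 - 43427 = -416 - 43427 = -43843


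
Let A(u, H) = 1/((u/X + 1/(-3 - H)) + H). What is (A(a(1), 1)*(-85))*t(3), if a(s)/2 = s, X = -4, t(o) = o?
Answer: -1020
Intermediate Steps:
a(s) = 2*s
A(u, H) = 1/(H + 1/(-3 - H) - u/4) (A(u, H) = 1/((u/(-4) + 1/(-3 - H)) + H) = 1/((u*(-1/4) + 1/(-3 - H)) + H) = 1/((-u/4 + 1/(-3 - H)) + H) = 1/((1/(-3 - H) - u/4) + H) = 1/(H + 1/(-3 - H) - u/4))
(A(a(1), 1)*(-85))*t(3) = ((4*(-3 - 1*1)/(4 - 12*1 - 4*1**2 + 3*(2*1) + 1*(2*1)))*(-85))*3 = ((4*(-3 - 1)/(4 - 12 - 4*1 + 3*2 + 1*2))*(-85))*3 = ((4*(-4)/(4 - 12 - 4 + 6 + 2))*(-85))*3 = ((4*(-4)/(-4))*(-85))*3 = ((4*(-1/4)*(-4))*(-85))*3 = (4*(-85))*3 = -340*3 = -1020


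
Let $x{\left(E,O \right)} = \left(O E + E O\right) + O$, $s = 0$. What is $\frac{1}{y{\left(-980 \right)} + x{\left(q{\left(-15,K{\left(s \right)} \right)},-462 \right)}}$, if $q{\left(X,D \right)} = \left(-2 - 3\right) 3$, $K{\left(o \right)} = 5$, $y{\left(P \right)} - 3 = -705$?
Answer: $\frac{1}{12696} \approx 7.8765 \cdot 10^{-5}$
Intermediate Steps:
$y{\left(P \right)} = -702$ ($y{\left(P \right)} = 3 - 705 = -702$)
$q{\left(X,D \right)} = -15$ ($q{\left(X,D \right)} = \left(-5\right) 3 = -15$)
$x{\left(E,O \right)} = O + 2 E O$ ($x{\left(E,O \right)} = \left(E O + E O\right) + O = 2 E O + O = O + 2 E O$)
$\frac{1}{y{\left(-980 \right)} + x{\left(q{\left(-15,K{\left(s \right)} \right)},-462 \right)}} = \frac{1}{-702 - 462 \left(1 + 2 \left(-15\right)\right)} = \frac{1}{-702 - 462 \left(1 - 30\right)} = \frac{1}{-702 - -13398} = \frac{1}{-702 + 13398} = \frac{1}{12696}$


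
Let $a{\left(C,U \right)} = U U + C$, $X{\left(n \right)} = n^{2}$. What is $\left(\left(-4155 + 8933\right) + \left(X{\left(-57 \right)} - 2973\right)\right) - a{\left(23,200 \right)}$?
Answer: $-34969$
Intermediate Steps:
$a{\left(C,U \right)} = C + U^{2}$ ($a{\left(C,U \right)} = U^{2} + C = C + U^{2}$)
$\left(\left(-4155 + 8933\right) + \left(X{\left(-57 \right)} - 2973\right)\right) - a{\left(23,200 \right)} = \left(\left(-4155 + 8933\right) - \left(2973 - \left(-57\right)^{2}\right)\right) - \left(23 + 200^{2}\right) = \left(4778 + \left(3249 - 2973\right)\right) - \left(23 + 40000\right) = \left(4778 + 276\right) - 40023 = 5054 - 40023 = -34969$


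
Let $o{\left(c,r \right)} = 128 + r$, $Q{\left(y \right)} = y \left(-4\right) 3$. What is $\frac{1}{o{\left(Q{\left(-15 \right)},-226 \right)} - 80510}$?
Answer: $- \frac{1}{80608} \approx -1.2406 \cdot 10^{-5}$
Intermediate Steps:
$Q{\left(y \right)} = - 12 y$ ($Q{\left(y \right)} = - 4 y 3 = - 12 y$)
$\frac{1}{o{\left(Q{\left(-15 \right)},-226 \right)} - 80510} = \frac{1}{\left(128 - 226\right) - 80510} = \frac{1}{-98 - 80510} = \frac{1}{-80608} = - \frac{1}{80608}$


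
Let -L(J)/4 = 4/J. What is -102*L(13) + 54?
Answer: 2334/13 ≈ 179.54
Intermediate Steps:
L(J) = -16/J
-102*L(13) + 54 = -(-1632)/13 + 54 = -102*(-16/13) + 54 = 1632/13 + 54 = 2334/13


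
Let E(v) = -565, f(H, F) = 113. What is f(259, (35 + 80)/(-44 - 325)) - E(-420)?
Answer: 678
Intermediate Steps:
f(259, (35 + 80)/(-44 - 325)) - E(-420) = 113 - 1*(-565) = 113 + 565 = 678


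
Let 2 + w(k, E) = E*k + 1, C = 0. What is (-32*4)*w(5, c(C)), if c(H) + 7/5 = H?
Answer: 1024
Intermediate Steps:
c(H) = -7/5 + H
w(k, E) = -1 + E*k (w(k, E) = -2 + (E*k + 1) = -2 + (1 + E*k) = -1 + E*k)
(-32*4)*w(5, c(C)) = (-32*4)*(-1 + (-7/5 + 0)*5) = -128*(-1 - 7/5*5) = -128*(-1 - 7) = -128*(-8) = 1024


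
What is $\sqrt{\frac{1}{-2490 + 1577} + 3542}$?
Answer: $\frac{\sqrt{2952500485}}{913} \approx 59.515$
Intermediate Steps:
$\sqrt{\frac{1}{-2490 + 1577} + 3542} = \sqrt{\frac{1}{-913} + 3542} = \sqrt{- \frac{1}{913} + 3542} = \sqrt{\frac{3233845}{913}} = \frac{\sqrt{2952500485}}{913}$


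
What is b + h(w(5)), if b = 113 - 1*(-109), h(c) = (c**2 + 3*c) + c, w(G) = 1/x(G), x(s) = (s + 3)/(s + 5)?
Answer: 3657/16 ≈ 228.56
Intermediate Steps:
x(s) = (3 + s)/(5 + s)
w(G) = (5 + G)/(3 + G) (w(G) = 1/((3 + G)/(5 + G)) = (5 + G)/(3 + G))
h(c) = c**2 + 4*c
b = 222 (b = 113 + 109 = 222)
b + h(w(5)) = 222 + ((5 + 5)/(3 + 5))*(4 + (5 + 5)/(3 + 5)) = 222 + (10/8)*(4 + 10/8) = 222 + ((1/8)*10)*(4 + (1/8)*10) = 222 + 5*(4 + 5/4)/4 = 222 + (5/4)*(21/4) = 222 + 105/16 = 3657/16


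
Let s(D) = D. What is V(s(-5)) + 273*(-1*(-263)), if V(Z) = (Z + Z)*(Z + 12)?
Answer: 71729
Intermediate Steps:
V(Z) = 2*Z*(12 + Z) (V(Z) = (2*Z)*(12 + Z) = 2*Z*(12 + Z))
V(s(-5)) + 273*(-1*(-263)) = 2*(-5)*(12 - 5) + 273*(-1*(-263)) = 2*(-5)*7 + 273*263 = -70 + 71799 = 71729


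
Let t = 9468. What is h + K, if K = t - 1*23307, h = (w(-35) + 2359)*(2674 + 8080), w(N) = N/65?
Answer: 329537733/13 ≈ 2.5349e+7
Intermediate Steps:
w(N) = N/65 (w(N) = N*(1/65) = N/65)
h = 329717640/13 (h = ((1/65)*(-35) + 2359)*(2674 + 8080) = (-7/13 + 2359)*10754 = (30660/13)*10754 = 329717640/13 ≈ 2.5363e+7)
K = -13839 (K = 9468 - 1*23307 = 9468 - 23307 = -13839)
h + K = 329717640/13 - 13839 = 329537733/13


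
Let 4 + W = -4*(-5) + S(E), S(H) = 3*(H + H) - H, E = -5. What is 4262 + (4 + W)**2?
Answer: 4287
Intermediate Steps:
S(H) = 5*H (S(H) = 3*(2*H) - H = 6*H - H = 5*H)
W = -9 (W = -4 + (-4*(-5) + 5*(-5)) = -4 + (20 - 25) = -4 - 5 = -9)
4262 + (4 + W)**2 = 4262 + (4 - 9)**2 = 4262 + (-5)**2 = 4262 + 25 = 4287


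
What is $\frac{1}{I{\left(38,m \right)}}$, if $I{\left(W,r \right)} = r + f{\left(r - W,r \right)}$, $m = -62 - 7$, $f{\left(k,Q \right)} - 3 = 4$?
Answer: $- \frac{1}{62} \approx -0.016129$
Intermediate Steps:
$f{\left(k,Q \right)} = 7$ ($f{\left(k,Q \right)} = 3 + 4 = 7$)
$m = -69$ ($m = -62 - 7 = -69$)
$I{\left(W,r \right)} = 7 + r$ ($I{\left(W,r \right)} = r + 7 = 7 + r$)
$\frac{1}{I{\left(38,m \right)}} = \frac{1}{7 - 69} = \frac{1}{-62} = - \frac{1}{62}$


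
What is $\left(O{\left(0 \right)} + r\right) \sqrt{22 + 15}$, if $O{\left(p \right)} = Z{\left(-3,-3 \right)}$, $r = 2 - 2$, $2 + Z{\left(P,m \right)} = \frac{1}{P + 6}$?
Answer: $- \frac{5 \sqrt{37}}{3} \approx -10.138$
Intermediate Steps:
$Z{\left(P,m \right)} = -2 + \frac{1}{6 + P}$ ($Z{\left(P,m \right)} = -2 + \frac{1}{P + 6} = -2 + \frac{1}{6 + P}$)
$r = 0$ ($r = 2 - 2 = 0$)
$O{\left(p \right)} = - \frac{5}{3}$ ($O{\left(p \right)} = \frac{-11 - -6}{6 - 3} = \frac{-11 + 6}{3} = \frac{1}{3} \left(-5\right) = - \frac{5}{3}$)
$\left(O{\left(0 \right)} + r\right) \sqrt{22 + 15} = \left(- \frac{5}{3} + 0\right) \sqrt{22 + 15} = - \frac{5 \sqrt{37}}{3}$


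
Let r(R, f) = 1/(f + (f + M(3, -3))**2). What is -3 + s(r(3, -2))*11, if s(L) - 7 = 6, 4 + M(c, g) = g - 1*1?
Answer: 140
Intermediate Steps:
M(c, g) = -5 + g (M(c, g) = -4 + (g - 1*1) = -4 + (g - 1) = -4 + (-1 + g) = -5 + g)
r(R, f) = 1/(f + (-8 + f)**2) (r(R, f) = 1/(f + (f + (-5 - 3))**2) = 1/(f + (f - 8)**2) = 1/(f + (-8 + f)**2))
s(L) = 13 (s(L) = 7 + 6 = 13)
-3 + s(r(3, -2))*11 = -3 + 13*11 = -3 + 143 = 140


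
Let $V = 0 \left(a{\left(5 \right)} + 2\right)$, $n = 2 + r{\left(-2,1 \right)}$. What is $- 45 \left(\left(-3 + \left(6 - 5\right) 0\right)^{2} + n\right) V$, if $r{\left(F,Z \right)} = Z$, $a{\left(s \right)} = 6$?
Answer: $0$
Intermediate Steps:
$n = 3$ ($n = 2 + 1 = 3$)
$V = 0$ ($V = 0 \left(6 + 2\right) = 0 \cdot 8 = 0$)
$- 45 \left(\left(-3 + \left(6 - 5\right) 0\right)^{2} + n\right) V = - 45 \left(\left(-3 + \left(6 - 5\right) 0\right)^{2} + 3\right) 0 = - 45 \left(\left(-3 + 1 \cdot 0\right)^{2} + 3\right) 0 = - 45 \left(\left(-3 + 0\right)^{2} + 3\right) 0 = - 45 \left(\left(-3\right)^{2} + 3\right) 0 = - 45 \left(9 + 3\right) 0 = - 45 \cdot 12 \cdot 0 = \left(-45\right) 0 = 0$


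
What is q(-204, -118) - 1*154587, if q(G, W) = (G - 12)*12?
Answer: -157179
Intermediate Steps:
q(G, W) = -144 + 12*G (q(G, W) = (-12 + G)*12 = -144 + 12*G)
q(-204, -118) - 1*154587 = (-144 + 12*(-204)) - 1*154587 = (-144 - 2448) - 154587 = -2592 - 154587 = -157179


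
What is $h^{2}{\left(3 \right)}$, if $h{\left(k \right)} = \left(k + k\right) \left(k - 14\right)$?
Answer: $4356$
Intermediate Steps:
$h{\left(k \right)} = 2 k \left(-14 + k\right)$
$h^{2}{\left(3 \right)} = \left(2 \cdot 3 \left(-14 + 3\right)\right)^{2} = \left(2 \cdot 3 \left(-11\right)\right)^{2} = \left(-66\right)^{2} = 4356$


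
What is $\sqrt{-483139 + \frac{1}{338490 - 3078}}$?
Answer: $\frac{i \sqrt{12477897606559}}{5082} \approx 695.08 i$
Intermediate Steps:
$\sqrt{-483139 + \frac{1}{338490 - 3078}} = \sqrt{-483139 + \frac{1}{335412}} = \sqrt{- \frac{162050618267}{335412}} = \frac{i \sqrt{12477897606559}}{5082}$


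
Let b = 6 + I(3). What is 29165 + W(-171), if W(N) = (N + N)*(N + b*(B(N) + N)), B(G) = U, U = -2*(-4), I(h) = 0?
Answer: 422123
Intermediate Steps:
U = 8
b = 6 (b = 6 + 0 = 6)
B(G) = 8
W(N) = 2*N*(48 + 7*N) (W(N) = (N + N)*(N + 6*(8 + N)) = (2*N)*(N + (48 + 6*N)) = (2*N)*(48 + 7*N) = 2*N*(48 + 7*N))
29165 + W(-171) = 29165 + 2*(-171)*(48 + 7*(-171)) = 29165 + 2*(-171)*(48 - 1197) = 29165 + 2*(-171)*(-1149) = 29165 + 392958 = 422123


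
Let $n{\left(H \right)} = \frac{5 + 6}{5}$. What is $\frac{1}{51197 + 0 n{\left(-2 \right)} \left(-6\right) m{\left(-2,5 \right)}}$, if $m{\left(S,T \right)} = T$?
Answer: $\frac{1}{51197} \approx 1.9532 \cdot 10^{-5}$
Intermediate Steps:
$n{\left(H \right)} = \frac{11}{5}$ ($n{\left(H \right)} = 11 \cdot \frac{1}{5} = \frac{11}{5}$)
$\frac{1}{51197 + 0 n{\left(-2 \right)} \left(-6\right) m{\left(-2,5 \right)}} = \frac{1}{51197 + 0 \cdot \frac{11}{5} \left(-6\right) 5} = \frac{1}{51197 + 0 \left(\left(- \frac{66}{5}\right) 5\right)} = \frac{1}{51197 + 0 \left(-66\right)} = \frac{1}{51197 + 0} = \frac{1}{51197}$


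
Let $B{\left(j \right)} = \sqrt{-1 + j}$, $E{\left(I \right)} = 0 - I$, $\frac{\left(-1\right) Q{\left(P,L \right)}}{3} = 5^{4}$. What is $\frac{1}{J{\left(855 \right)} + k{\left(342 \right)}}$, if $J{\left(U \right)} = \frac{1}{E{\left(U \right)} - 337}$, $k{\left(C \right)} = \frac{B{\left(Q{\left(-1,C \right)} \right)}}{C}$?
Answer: $- \frac{34855272}{666414457} - \frac{242967744 i \sqrt{469}}{666414457} \approx -0.052303 - 7.8957 i$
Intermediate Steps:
$Q{\left(P,L \right)} = -1875$ ($Q{\left(P,L \right)} = - 3 \cdot 5^{4} = \left(-3\right) 625 = -1875$)
$E{\left(I \right)} = - I$
$k{\left(C \right)} = \frac{2 i \sqrt{469}}{C}$ ($k{\left(C \right)} = \frac{\sqrt{-1 - 1875}}{C} = \frac{\sqrt{-1876}}{C} = \frac{2 i \sqrt{469}}{C}$)
$J{\left(U \right)} = \frac{1}{-337 - U}$ ($J{\left(U \right)} = \frac{1}{- U - 337} = \frac{1}{-337 - U}$)
$\frac{1}{J{\left(855 \right)} + k{\left(342 \right)}} = \frac{1}{- \frac{1}{337 + 855} + \frac{2 i \sqrt{469}}{342}} = \frac{1}{- \frac{1}{1192} + 2 i \sqrt{469} \cdot \frac{1}{342}} = \frac{1}{\left(-1\right) \frac{1}{1192} + \frac{i \sqrt{469}}{171}} = \frac{1}{- \frac{1}{1192} + \frac{i \sqrt{469}}{171}}$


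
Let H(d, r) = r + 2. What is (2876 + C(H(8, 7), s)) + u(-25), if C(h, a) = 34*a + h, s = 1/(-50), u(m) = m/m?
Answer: 72133/25 ≈ 2885.3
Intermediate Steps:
u(m) = 1
s = -1/50 ≈ -0.020000
H(d, r) = 2 + r
C(h, a) = h + 34*a
(2876 + C(H(8, 7), s)) + u(-25) = (2876 + ((2 + 7) + 34*(-1/50))) + 1 = (2876 + (9 - 17/25)) + 1 = (2876 + 208/25) + 1 = 72108/25 + 1 = 72133/25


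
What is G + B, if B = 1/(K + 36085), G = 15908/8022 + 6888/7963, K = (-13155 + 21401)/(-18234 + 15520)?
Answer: 30299359482803/10638540018018 ≈ 2.8481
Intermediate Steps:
K = -4123/1357 (K = 8246/(-2714) = 8246*(-1/2714) = -4123/1357 ≈ -3.0383)
G = 90965470/31939593 (G = 15908*(1/8022) + 6888*(1/7963) = 7954/4011 + 6888/7963 = 90965470/31939593 ≈ 2.8480)
B = 1357/48963222 (B = 1/(-4123/1357 + 36085) = 1/(48963222/1357) = 1357/48963222 ≈ 2.7715e-5)
G + B = 90965470/31939593 + 1357/48963222 = 30299359482803/10638540018018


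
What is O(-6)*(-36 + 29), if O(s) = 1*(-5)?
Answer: 35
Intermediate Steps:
O(s) = -5
O(-6)*(-36 + 29) = -5*(-36 + 29) = -5*(-7) = 35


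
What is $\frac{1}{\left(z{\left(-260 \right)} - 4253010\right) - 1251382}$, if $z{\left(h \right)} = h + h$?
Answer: $- \frac{1}{5504912} \approx -1.8166 \cdot 10^{-7}$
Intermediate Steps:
$z{\left(h \right)} = 2 h$
$\frac{1}{\left(z{\left(-260 \right)} - 4253010\right) - 1251382} = \frac{1}{\left(2 \left(-260\right) - 4253010\right) - 1251382} = \frac{1}{\left(-520 - 4253010\right) - 1251382} = \frac{1}{-4253530 - 1251382} = \frac{1}{-5504912} = - \frac{1}{5504912}$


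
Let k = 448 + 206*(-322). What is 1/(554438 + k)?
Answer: 1/488554 ≈ 2.0469e-6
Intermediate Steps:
k = -65884 (k = 448 - 66332 = -65884)
1/(554438 + k) = 1/(554438 - 65884) = 1/488554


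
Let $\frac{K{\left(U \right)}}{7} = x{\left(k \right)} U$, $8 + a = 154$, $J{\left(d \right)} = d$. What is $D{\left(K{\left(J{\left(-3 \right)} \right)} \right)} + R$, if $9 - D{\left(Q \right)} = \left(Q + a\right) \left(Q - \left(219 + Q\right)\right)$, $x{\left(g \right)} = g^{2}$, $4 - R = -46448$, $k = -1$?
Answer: $73836$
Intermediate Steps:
$R = 46452$ ($R = 4 - -46448 = 4 + 46448 = 46452$)
$a = 146$ ($a = -8 + 154 = 146$)
$K{\left(U \right)} = 7 U$ ($K{\left(U \right)} = 7 \left(-1\right)^{2} U = 7 \cdot 1 U = 7 U$)
$D{\left(Q \right)} = 31983 + 219 Q$ ($D{\left(Q \right)} = 9 - \left(Q + 146\right) \left(Q - \left(219 + Q\right)\right) = 9 - \left(146 + Q\right) \left(-219\right) = 9 - \left(-31974 - 219 Q\right) = 9 + \left(31974 + 219 Q\right) = 31983 + 219 Q$)
$D{\left(K{\left(J{\left(-3 \right)} \right)} \right)} + R = \left(31983 + 219 \cdot 7 \left(-3\right)\right) + 46452 = \left(31983 + 219 \left(-21\right)\right) + 46452 = \left(31983 - 4599\right) + 46452 = 27384 + 46452 = 73836$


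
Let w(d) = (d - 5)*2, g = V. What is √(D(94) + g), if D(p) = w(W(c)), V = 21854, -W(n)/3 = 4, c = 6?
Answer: 2*√5455 ≈ 147.72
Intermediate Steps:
W(n) = -12 (W(n) = -3*4 = -12)
g = 21854
w(d) = -10 + 2*d (w(d) = (-5 + d)*2 = -10 + 2*d)
D(p) = -34 (D(p) = -10 + 2*(-12) = -10 - 24 = -34)
√(D(94) + g) = √(-34 + 21854) = √21820 = 2*√5455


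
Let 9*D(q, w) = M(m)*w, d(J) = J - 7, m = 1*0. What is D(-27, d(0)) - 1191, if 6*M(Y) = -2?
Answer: -32150/27 ≈ -1190.7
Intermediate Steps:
m = 0
d(J) = -7 + J
M(Y) = -1/3 (M(Y) = (1/6)*(-2) = -1/3)
D(q, w) = -w/27 (D(q, w) = (-w/3)/9 = -w/27)
D(-27, d(0)) - 1191 = -(-7 + 0)/27 - 1191 = -1/27*(-7) - 1191 = 7/27 - 1191 = -32150/27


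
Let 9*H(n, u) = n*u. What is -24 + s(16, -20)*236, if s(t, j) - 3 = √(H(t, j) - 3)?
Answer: 684 + 236*I*√347/3 ≈ 684.0 + 1465.4*I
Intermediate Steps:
H(n, u) = n*u/9 (H(n, u) = (n*u)/9 = n*u/9)
s(t, j) = 3 + √(-3 + j*t/9) (s(t, j) = 3 + √(t*j/9 - 3) = 3 + √(j*t/9 - 3) = 3 + √(-3 + j*t/9))
-24 + s(16, -20)*236 = -24 + (3 + √(-27 - 20*16)/3)*236 = -24 + (3 + √(-27 - 320)/3)*236 = -24 + (3 + √(-347)/3)*236 = -24 + (3 + (I*√347)/3)*236 = -24 + (3 + I*√347/3)*236 = -24 + (708 + 236*I*√347/3) = 684 + 236*I*√347/3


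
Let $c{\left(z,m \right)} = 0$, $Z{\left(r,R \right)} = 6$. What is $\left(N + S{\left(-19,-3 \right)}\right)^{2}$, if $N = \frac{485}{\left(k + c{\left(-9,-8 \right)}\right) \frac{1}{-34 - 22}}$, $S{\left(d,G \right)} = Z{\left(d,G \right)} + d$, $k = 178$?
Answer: $\frac{217179169}{7921} \approx 27418.0$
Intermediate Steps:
$S{\left(d,G \right)} = 6 + d$
$N = - \frac{13580}{89}$ ($N = \frac{485}{\left(178 + 0\right) \frac{1}{-34 - 22}} = \frac{485}{178 \frac{1}{-56}} = \frac{485}{178 \left(- \frac{1}{56}\right)} = \frac{485}{- \frac{89}{28}} = 485 \left(- \frac{28}{89}\right) = - \frac{13580}{89} \approx -152.58$)
$\left(N + S{\left(-19,-3 \right)}\right)^{2} = \left(- \frac{13580}{89} + \left(6 - 19\right)\right)^{2} = \left(- \frac{13580}{89} - 13\right)^{2} = \left(- \frac{14737}{89}\right)^{2} = \frac{217179169}{7921}$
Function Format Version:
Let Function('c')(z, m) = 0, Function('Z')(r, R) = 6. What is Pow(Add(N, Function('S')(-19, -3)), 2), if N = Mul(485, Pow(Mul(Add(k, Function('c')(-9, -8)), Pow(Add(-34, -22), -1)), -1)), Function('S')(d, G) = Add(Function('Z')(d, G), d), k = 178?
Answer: Rational(217179169, 7921) ≈ 27418.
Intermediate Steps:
Function('S')(d, G) = Add(6, d)
N = Rational(-13580, 89) (N = Mul(485, Pow(Mul(Add(178, 0), Pow(Add(-34, -22), -1)), -1)) = Mul(485, Pow(Mul(178, Pow(-56, -1)), -1)) = Mul(485, Pow(Mul(178, Rational(-1, 56)), -1)) = Mul(485, Pow(Rational(-89, 28), -1)) = Mul(485, Rational(-28, 89)) = Rational(-13580, 89) ≈ -152.58)
Pow(Add(N, Function('S')(-19, -3)), 2) = Pow(Add(Rational(-13580, 89), Add(6, -19)), 2) = Pow(Add(Rational(-13580, 89), -13), 2) = Pow(Rational(-14737, 89), 2) = Rational(217179169, 7921)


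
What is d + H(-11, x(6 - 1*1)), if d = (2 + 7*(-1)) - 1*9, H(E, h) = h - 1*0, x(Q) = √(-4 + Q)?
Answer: -13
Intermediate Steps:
H(E, h) = h (H(E, h) = h + 0 = h)
d = -14 (d = (2 - 7) - 9 = -5 - 9 = -14)
d + H(-11, x(6 - 1*1)) = -14 + √(-4 + (6 - 1*1)) = -14 + √(-4 + (6 - 1)) = -14 + √(-4 + 5) = -14 + √1 = -14 + 1 = -13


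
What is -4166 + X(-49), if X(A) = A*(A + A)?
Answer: 636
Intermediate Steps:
X(A) = 2*A**2 (X(A) = A*(2*A) = 2*A**2)
-4166 + X(-49) = -4166 + 2*(-49)**2 = -4166 + 2*2401 = -4166 + 4802 = 636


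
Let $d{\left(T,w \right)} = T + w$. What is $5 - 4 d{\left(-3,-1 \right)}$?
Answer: $21$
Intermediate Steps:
$5 - 4 d{\left(-3,-1 \right)} = 5 - 4 \left(-3 - 1\right) = 5 - -16 = 5 + 16 = 21$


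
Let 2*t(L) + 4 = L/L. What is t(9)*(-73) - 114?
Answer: -9/2 ≈ -4.5000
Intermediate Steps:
t(L) = -3/2 (t(L) = -2 + (L/L)/2 = -2 + (½)*1 = -2 + ½ = -3/2)
t(9)*(-73) - 114 = -3/2*(-73) - 114 = 219/2 - 114 = -9/2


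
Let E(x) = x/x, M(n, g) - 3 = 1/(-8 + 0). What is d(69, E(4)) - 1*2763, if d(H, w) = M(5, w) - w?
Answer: -22089/8 ≈ -2761.1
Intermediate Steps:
M(n, g) = 23/8 (M(n, g) = 3 + 1/(-8 + 0) = 3 + 1/(-8) = 3 - ⅛ = 23/8)
E(x) = 1
d(H, w) = 23/8 - w
d(69, E(4)) - 1*2763 = (23/8 - 1*1) - 1*2763 = (23/8 - 1) - 2763 = 15/8 - 2763 = -22089/8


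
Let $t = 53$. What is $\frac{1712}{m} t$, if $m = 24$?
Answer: $\frac{11342}{3} \approx 3780.7$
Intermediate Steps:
$\frac{1712}{m} t = \frac{1712}{24} \cdot 53 = 1712 \cdot \frac{1}{24} \cdot 53 = \frac{214}{3} \cdot 53 = \frac{11342}{3}$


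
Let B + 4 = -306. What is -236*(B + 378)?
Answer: -16048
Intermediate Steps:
B = -310 (B = -4 - 306 = -310)
-236*(B + 378) = -236*(-310 + 378) = -236*68 = -16048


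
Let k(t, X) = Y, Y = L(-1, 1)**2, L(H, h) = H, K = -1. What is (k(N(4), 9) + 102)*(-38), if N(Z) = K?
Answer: -3914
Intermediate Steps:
N(Z) = -1
Y = 1 (Y = (-1)**2 = 1)
k(t, X) = 1
(k(N(4), 9) + 102)*(-38) = (1 + 102)*(-38) = 103*(-38) = -3914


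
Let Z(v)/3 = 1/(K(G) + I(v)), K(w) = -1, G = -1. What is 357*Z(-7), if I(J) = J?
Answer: -1071/8 ≈ -133.88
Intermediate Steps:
Z(v) = 3/(-1 + v)
357*Z(-7) = 357*(3/(-1 - 7)) = 357*(3/(-8)) = 357*(3*(-1/8)) = 357*(-3/8) = -1071/8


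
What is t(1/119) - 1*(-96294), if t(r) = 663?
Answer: 96957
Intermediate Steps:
t(1/119) - 1*(-96294) = 663 - 1*(-96294) = 663 + 96294 = 96957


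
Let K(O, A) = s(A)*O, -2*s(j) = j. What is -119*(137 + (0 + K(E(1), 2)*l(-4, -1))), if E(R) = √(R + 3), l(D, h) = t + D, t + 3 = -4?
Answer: -18921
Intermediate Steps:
t = -7 (t = -3 - 4 = -7)
l(D, h) = -7 + D
s(j) = -j/2
E(R) = √(3 + R)
K(O, A) = -A*O/2 (K(O, A) = (-A/2)*O = -A*O/2)
-119*(137 + (0 + K(E(1), 2)*l(-4, -1))) = -119*(137 + (0 + (-½*2*√(3 + 1))*(-7 - 4))) = -119*(137 + (0 - ½*2*√4*(-11))) = -119*(137 + (0 - ½*2*2*(-11))) = -119*(137 + (0 - 2*(-11))) = -119*(137 + (0 + 22)) = -119*(137 + 22) = -119*159 = -18921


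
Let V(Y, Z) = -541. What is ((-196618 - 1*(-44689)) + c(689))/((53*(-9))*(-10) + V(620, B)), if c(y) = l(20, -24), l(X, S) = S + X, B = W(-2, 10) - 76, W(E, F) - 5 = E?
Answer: -151933/4229 ≈ -35.926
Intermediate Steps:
W(E, F) = 5 + E
B = -73 (B = (5 - 2) - 76 = 3 - 76 = -73)
c(y) = -4 (c(y) = -24 + 20 = -4)
((-196618 - 1*(-44689)) + c(689))/((53*(-9))*(-10) + V(620, B)) = ((-196618 - 1*(-44689)) - 4)/((53*(-9))*(-10) - 541) = ((-196618 + 44689) - 4)/(-477*(-10) - 541) = (-151929 - 4)/(4770 - 541) = -151933/4229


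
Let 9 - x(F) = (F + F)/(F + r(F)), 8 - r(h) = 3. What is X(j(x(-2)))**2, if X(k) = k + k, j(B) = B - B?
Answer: 0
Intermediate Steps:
r(h) = 5 (r(h) = 8 - 1*3 = 8 - 3 = 5)
x(F) = 9 - 2*F/(5 + F) (x(F) = 9 - (F + F)/(F + 5) = 9 - 2*F/(5 + F))
j(B) = 0
X(k) = 2*k
X(j(x(-2)))**2 = (2*0)**2 = 0**2 = 0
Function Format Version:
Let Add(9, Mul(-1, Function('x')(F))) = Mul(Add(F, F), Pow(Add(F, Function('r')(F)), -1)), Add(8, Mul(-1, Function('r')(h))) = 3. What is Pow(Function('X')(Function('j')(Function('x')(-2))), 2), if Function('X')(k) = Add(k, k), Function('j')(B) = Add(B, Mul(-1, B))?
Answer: 0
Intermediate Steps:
Function('r')(h) = 5 (Function('r')(h) = Add(8, Mul(-1, 3)) = Add(8, -3) = 5)
Function('x')(F) = Add(9, Mul(-2, F, Pow(Add(5, F), -1))) (Function('x')(F) = Add(9, Mul(-1, Mul(Add(F, F), Pow(Add(F, 5), -1)))) = Add(9, Mul(-1, Mul(Mul(2, F), Pow(Add(5, F), -1)))) = Add(9, Mul(-1, Mul(2, F, Pow(Add(5, F), -1)))) = Add(9, Mul(-2, F, Pow(Add(5, F), -1))))
Function('j')(B) = 0
Function('X')(k) = Mul(2, k)
Pow(Function('X')(Function('j')(Function('x')(-2))), 2) = Pow(Mul(2, 0), 2) = Pow(0, 2) = 0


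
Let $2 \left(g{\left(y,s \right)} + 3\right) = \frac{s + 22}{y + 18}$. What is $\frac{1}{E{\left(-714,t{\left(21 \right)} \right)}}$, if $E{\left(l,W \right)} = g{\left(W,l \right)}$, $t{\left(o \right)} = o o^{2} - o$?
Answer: $- \frac{4629}{14060} \approx -0.32923$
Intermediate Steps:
$t{\left(o \right)} = o^{3} - o$
$g{\left(y,s \right)} = -3 + \frac{22 + s}{2 \left(18 + y\right)}$ ($g{\left(y,s \right)} = -3 + \frac{\left(s + 22\right) \frac{1}{y + 18}}{2} = -3 + \frac{\left(22 + s\right) \frac{1}{18 + y}}{2} = -3 + \frac{\frac{1}{18 + y} \left(22 + s\right)}{2} = -3 + \frac{22 + s}{2 \left(18 + y\right)}$)
$E{\left(l,W \right)} = \frac{-86 + l - 6 W}{2 \left(18 + W\right)}$
$\frac{1}{E{\left(-714,t{\left(21 \right)} \right)}} = \frac{1}{\frac{1}{2} \frac{1}{18 + \left(21^{3} - 21\right)} \left(-86 - 714 - 6 \left(21^{3} - 21\right)\right)} = \frac{1}{\frac{1}{2} \frac{1}{18 + \left(9261 - 21\right)} \left(-86 - 714 - 6 \left(9261 - 21\right)\right)} = \frac{1}{\frac{1}{2} \frac{1}{18 + 9240} \left(-86 - 714 - 55440\right)} = \frac{1}{\frac{1}{2} \cdot \frac{1}{9258} \left(-86 - 714 - 55440\right)} = \frac{1}{\frac{1}{2} \cdot \frac{1}{9258} \left(-56240\right)} = \frac{1}{- \frac{14060}{4629}} = - \frac{4629}{14060}$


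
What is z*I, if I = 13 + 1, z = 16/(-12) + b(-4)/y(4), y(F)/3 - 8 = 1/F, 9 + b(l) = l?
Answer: -2576/99 ≈ -26.020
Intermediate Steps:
b(l) = -9 + l
y(F) = 24 + 3/F (y(F) = 24 + 3*(1/F) = 24 + 3/F)
z = -184/99 (z = 16/(-12) + (-9 - 4)/(24 + 3/4) = 16*(-1/12) - 13/(24 + 3*(¼)) = -4/3 - 13/(24 + ¾) = -4/3 - 13/99/4 = -4/3 - 13*4/99 = -4/3 - 52/99 = -184/99 ≈ -1.8586)
I = 14
z*I = -184/99*14 = -2576/99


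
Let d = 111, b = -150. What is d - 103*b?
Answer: 15561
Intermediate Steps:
d - 103*b = 111 - 103*(-150) = 111 + 15450 = 15561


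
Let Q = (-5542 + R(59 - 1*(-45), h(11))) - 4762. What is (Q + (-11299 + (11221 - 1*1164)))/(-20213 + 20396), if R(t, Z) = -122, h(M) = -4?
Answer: -11668/183 ≈ -63.760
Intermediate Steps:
Q = -10426 (Q = (-5542 - 122) - 4762 = -5664 - 4762 = -10426)
(Q + (-11299 + (11221 - 1*1164)))/(-20213 + 20396) = (-10426 + (-11299 + (11221 - 1*1164)))/(-20213 + 20396) = (-10426 + (-11299 + (11221 - 1164)))/183 = (-10426 + (-11299 + 10057))*(1/183) = (-10426 - 1242)*(1/183) = -11668*1/183 = -11668/183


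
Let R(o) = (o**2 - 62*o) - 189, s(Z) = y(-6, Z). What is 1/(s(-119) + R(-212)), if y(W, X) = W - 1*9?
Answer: 1/57884 ≈ 1.7276e-5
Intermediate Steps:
y(W, X) = -9 + W (y(W, X) = W - 9 = -9 + W)
s(Z) = -15 (s(Z) = -9 - 6 = -15)
R(o) = -189 + o**2 - 62*o
1/(s(-119) + R(-212)) = 1/(-15 + (-189 + (-212)**2 - 62*(-212))) = 1/(-15 + (-189 + 44944 + 13144)) = 1/(-15 + 57899) = 1/57884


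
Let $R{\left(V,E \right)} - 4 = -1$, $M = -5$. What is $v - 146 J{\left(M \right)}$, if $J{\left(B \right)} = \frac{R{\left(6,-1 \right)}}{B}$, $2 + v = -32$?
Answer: $\frac{268}{5} \approx 53.6$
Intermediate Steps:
$v = -34$ ($v = -2 - 32 = -34$)
$R{\left(V,E \right)} = 3$ ($R{\left(V,E \right)} = 4 - 1 = 3$)
$J{\left(B \right)} = \frac{3}{B}$
$v - 146 J{\left(M \right)} = -34 - 146 \frac{3}{-5} = -34 - 146 \cdot 3 \left(- \frac{1}{5}\right) = -34 - - \frac{438}{5} = -34 + \frac{438}{5} = \frac{268}{5}$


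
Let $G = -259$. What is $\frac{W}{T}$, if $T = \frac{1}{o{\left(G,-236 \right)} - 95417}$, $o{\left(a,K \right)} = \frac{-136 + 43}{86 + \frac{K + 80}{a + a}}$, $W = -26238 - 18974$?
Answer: $\frac{189817853519}{44} \approx 4.314 \cdot 10^{9}$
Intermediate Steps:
$W = -45212$
$o{\left(a,K \right)} = - \frac{93}{86 + \frac{80 + K}{2 a}}$
$T = - \frac{22352}{2132784871}$ ($T = \frac{1}{\left(-186\right) \left(-259\right) \frac{1}{80 - 236 + 172 \left(-259\right)} - 95417} = \frac{1}{\left(-186\right) \left(-259\right) \frac{1}{80 - 236 - 44548} - 95417} = \frac{1}{\left(-186\right) \left(-259\right) \frac{1}{-44704} - 95417} = \frac{1}{\left(-186\right) \left(-259\right) \left(- \frac{1}{44704}\right) - 95417} = \frac{1}{- \frac{24087}{22352} - 95417} = \frac{1}{- \frac{2132784871}{22352}} = - \frac{22352}{2132784871} \approx -1.048 \cdot 10^{-5}$)
$\frac{W}{T} = - \frac{45212}{- \frac{22352}{2132784871}} = \left(-45212\right) \left(- \frac{2132784871}{22352}\right) = \frac{189817853519}{44}$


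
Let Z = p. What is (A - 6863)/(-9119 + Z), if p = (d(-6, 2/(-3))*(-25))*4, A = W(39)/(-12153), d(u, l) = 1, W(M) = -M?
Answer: 27802000/37346169 ≈ 0.74444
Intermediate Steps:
A = 13/4051 (A = -1*39/(-12153) = -39*(-1/12153) = 13/4051 ≈ 0.0032091)
p = -100 (p = (1*(-25))*4 = -25*4 = -100)
Z = -100
(A - 6863)/(-9119 + Z) = (13/4051 - 6863)/(-9119 - 100) = -27802000/4051/(-9219) = -27802000/4051*(-1/9219) = 27802000/37346169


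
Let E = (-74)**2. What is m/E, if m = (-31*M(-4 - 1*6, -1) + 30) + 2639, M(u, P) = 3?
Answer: 644/1369 ≈ 0.47042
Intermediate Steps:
m = 2576 (m = (-31*3 + 30) + 2639 = (-93 + 30) + 2639 = -63 + 2639 = 2576)
E = 5476
m/E = 2576/5476 = 2576*(1/5476) = 644/1369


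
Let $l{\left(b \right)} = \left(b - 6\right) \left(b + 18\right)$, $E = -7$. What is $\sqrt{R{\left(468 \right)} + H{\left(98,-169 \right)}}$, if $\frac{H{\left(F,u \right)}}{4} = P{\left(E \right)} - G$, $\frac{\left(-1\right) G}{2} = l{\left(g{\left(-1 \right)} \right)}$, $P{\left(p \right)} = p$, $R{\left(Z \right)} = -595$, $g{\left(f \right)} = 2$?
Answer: $i \sqrt{1263} \approx 35.539 i$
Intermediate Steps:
$l{\left(b \right)} = \left(-6 + b\right) \left(18 + b\right)$
$G = 160$ ($G = - 2 \left(-108 + 2^{2} + 12 \cdot 2\right) = - 2 \left(-108 + 4 + 24\right) = \left(-2\right) \left(-80\right) = 160$)
$H{\left(F,u \right)} = -668$ ($H{\left(F,u \right)} = 4 \left(-7 - 160\right) = 4 \left(-167\right) = -668$)
$\sqrt{R{\left(468 \right)} + H{\left(98,-169 \right)}} = \sqrt{-595 - 668} = \sqrt{-1263} = i \sqrt{1263}$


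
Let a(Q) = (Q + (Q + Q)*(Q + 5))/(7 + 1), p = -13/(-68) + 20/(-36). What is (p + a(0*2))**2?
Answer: 49729/374544 ≈ 0.13277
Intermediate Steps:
p = -223/612 (p = -13*(-1/68) + 20*(-1/36) = 13/68 - 5/9 = -223/612 ≈ -0.36438)
a(Q) = Q/8 + Q*(5 + Q)/4 (a(Q) = (Q + (2*Q)*(5 + Q))/8 = (Q + 2*Q*(5 + Q))*(1/8) = Q/8 + Q*(5 + Q)/4)
(p + a(0*2))**2 = (-223/612 + (0*2)*(11 + 2*(0*2))/8)**2 = (-223/612 + (1/8)*0*(11 + 2*0))**2 = (-223/612 + (1/8)*0*(11 + 0))**2 = (-223/612 + (1/8)*0*11)**2 = (-223/612 + 0)**2 = (-223/612)**2 = 49729/374544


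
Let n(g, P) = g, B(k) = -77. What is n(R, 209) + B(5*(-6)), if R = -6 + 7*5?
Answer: -48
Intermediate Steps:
R = 29 (R = -6 + 35 = 29)
n(R, 209) + B(5*(-6)) = 29 - 77 = -48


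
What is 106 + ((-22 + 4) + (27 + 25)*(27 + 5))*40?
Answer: 65946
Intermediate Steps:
106 + ((-22 + 4) + (27 + 25)*(27 + 5))*40 = 106 + (-18 + 52*32)*40 = 106 + (-18 + 1664)*40 = 106 + 1646*40 = 106 + 65840 = 65946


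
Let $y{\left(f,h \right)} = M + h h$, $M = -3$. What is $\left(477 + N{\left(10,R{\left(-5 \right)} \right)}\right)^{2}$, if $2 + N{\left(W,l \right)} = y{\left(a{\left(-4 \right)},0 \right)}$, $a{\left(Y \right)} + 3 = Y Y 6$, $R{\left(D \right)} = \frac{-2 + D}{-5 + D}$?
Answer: $222784$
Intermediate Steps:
$R{\left(D \right)} = \frac{-2 + D}{-5 + D}$
$a{\left(Y \right)} = -3 + 6 Y^{2}$ ($a{\left(Y \right)} = -3 + Y Y 6 = -3 + Y^{2} \cdot 6 = -3 + 6 Y^{2}$)
$y{\left(f,h \right)} = -3 + h^{2}$ ($y{\left(f,h \right)} = -3 + h h = -3 + h^{2}$)
$N{\left(W,l \right)} = -5$ ($N{\left(W,l \right)} = -2 - \left(3 - 0^{2}\right) = -2 + \left(-3 + 0\right) = -2 - 3 = -5$)
$\left(477 + N{\left(10,R{\left(-5 \right)} \right)}\right)^{2} = \left(477 - 5\right)^{2} = 472^{2} = 222784$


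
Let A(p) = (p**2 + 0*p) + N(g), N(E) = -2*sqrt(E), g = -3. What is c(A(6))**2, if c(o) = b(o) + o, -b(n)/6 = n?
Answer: 32100 - 3600*I*sqrt(3) ≈ 32100.0 - 6235.4*I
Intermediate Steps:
b(n) = -6*n
A(p) = p**2 - 2*I*sqrt(3) (A(p) = (p**2 + 0*p) - 2*I*sqrt(3) = (p**2 + 0) - 2*I*sqrt(3) = p**2 - 2*I*sqrt(3))
c(o) = -5*o (c(o) = -6*o + o = -5*o)
c(A(6))**2 = (-5*(6**2 - 2*I*sqrt(3)))**2 = (-5*(36 - 2*I*sqrt(3)))**2 = (-180 + 10*I*sqrt(3))**2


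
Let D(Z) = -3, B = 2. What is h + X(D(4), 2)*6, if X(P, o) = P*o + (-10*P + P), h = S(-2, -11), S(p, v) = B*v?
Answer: 104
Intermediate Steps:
S(p, v) = 2*v
h = -22 (h = 2*(-11) = -22)
X(P, o) = -9*P + P*o (X(P, o) = P*o - 9*P = -9*P + P*o)
h + X(D(4), 2)*6 = -22 - 3*(-9 + 2)*6 = -22 - 3*(-7)*6 = -22 + 21*6 = -22 + 126 = 104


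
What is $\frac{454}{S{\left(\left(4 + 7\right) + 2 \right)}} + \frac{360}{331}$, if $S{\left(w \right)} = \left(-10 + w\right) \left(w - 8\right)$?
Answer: $\frac{155674}{4965} \approx 31.354$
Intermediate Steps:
$S{\left(w \right)} = \left(-10 + w\right) \left(-8 + w\right)$
$\frac{454}{S{\left(\left(4 + 7\right) + 2 \right)}} + \frac{360}{331} = \frac{454}{80 + \left(\left(4 + 7\right) + 2\right)^{2} - 18 \left(\left(4 + 7\right) + 2\right)} + \frac{360}{331} = \frac{454}{80 + \left(11 + 2\right)^{2} - 18 \left(11 + 2\right)} + 360 \cdot \frac{1}{331} = \frac{454}{80 + 13^{2} - 234} + \frac{360}{331} = \frac{454}{80 + 169 - 234} + \frac{360}{331} = \frac{454}{15} + \frac{360}{331} = \frac{155674}{4965}$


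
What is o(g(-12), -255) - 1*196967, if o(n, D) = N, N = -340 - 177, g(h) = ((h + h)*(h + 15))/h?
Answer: -197484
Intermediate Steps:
g(h) = 30 + 2*h (g(h) = ((2*h)*(15 + h))/h = (2*h*(15 + h))/h = 30 + 2*h)
N = -517
o(n, D) = -517
o(g(-12), -255) - 1*196967 = -517 - 1*196967 = -517 - 196967 = -197484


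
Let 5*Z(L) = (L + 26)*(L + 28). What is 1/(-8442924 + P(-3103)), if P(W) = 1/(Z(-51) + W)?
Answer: -2988/25227456913 ≈ -1.1844e-7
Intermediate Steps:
Z(L) = (26 + L)*(28 + L)/5 (Z(L) = ((L + 26)*(L + 28))/5 = ((26 + L)*(28 + L))/5 = (26 + L)*(28 + L)/5)
P(W) = 1/(115 + W) (P(W) = 1/((728/5 + (⅕)*(-51)² + (54/5)*(-51)) + W) = 1/((728/5 + (⅕)*2601 - 2754/5) + W) = 1/((728/5 + 2601/5 - 2754/5) + W) = 1/(115 + W))
1/(-8442924 + P(-3103)) = 1/(-8442924 + 1/(115 - 3103)) = 1/(-8442924 + 1/(-2988)) = 1/(-8442924 - 1/2988) = 1/(-25227456913/2988) = -2988/25227456913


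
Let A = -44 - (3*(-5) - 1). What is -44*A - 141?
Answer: 1091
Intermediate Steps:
A = -28 (A = -44 - (-15 - 1) = -44 - 1*(-16) = -44 + 16 = -28)
-44*A - 141 = -44*(-28) - 141 = 1232 - 141 = 1091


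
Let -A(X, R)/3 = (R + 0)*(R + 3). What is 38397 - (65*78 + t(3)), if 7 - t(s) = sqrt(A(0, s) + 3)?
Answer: 33320 + I*sqrt(51) ≈ 33320.0 + 7.1414*I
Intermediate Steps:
A(X, R) = -3*R*(3 + R) (A(X, R) = -3*(R + 0)*(R + 3) = -3*R*(3 + R))
t(s) = 7 - sqrt(3 - 3*s*(3 + s)) (t(s) = 7 - sqrt(-3*s*(3 + s) + 3) = 7 - sqrt(3 - 3*s*(3 + s)))
38397 - (65*78 + t(3)) = 38397 - (65*78 + (7 - sqrt(3)*sqrt(1 - 1*3*(3 + 3)))) = 38397 - (5070 + (7 - sqrt(3)*sqrt(1 - 1*3*6))) = 38397 - (5070 + (7 - sqrt(3)*sqrt(1 - 18))) = 38397 - (5070 + (7 - sqrt(3)*sqrt(-17))) = 38397 - (5070 + (7 - sqrt(3)*I*sqrt(17))) = 38397 - (5070 + (7 - I*sqrt(51))) = 38397 - (5077 - I*sqrt(51)) = 38397 + (-5077 + I*sqrt(51)) = 33320 + I*sqrt(51)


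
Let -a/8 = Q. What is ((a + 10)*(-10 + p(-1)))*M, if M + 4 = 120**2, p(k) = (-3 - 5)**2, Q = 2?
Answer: -4664304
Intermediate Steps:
p(k) = 64 (p(k) = (-8)**2 = 64)
a = -16 (a = -8*2 = -16)
M = 14396 (M = -4 + 120**2 = -4 + 14400 = 14396)
((a + 10)*(-10 + p(-1)))*M = ((-16 + 10)*(-10 + 64))*14396 = -6*54*14396 = -324*14396 = -4664304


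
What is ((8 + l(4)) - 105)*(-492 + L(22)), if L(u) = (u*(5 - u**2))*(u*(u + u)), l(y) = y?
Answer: 948718668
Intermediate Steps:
L(u) = 2*u**3*(5 - u**2) (L(u) = (u*(5 - u**2))*(u*(2*u)) = (u*(5 - u**2))*(2*u**2) = 2*u**3*(5 - u**2))
((8 + l(4)) - 105)*(-492 + L(22)) = ((8 + 4) - 105)*(-492 + 2*22**3*(5 - 1*22**2)) = (12 - 105)*(-492 + 2*10648*(5 - 1*484)) = -93*(-492 + 2*10648*(5 - 484)) = -93*(-492 + 2*10648*(-479)) = -93*(-492 - 10200784) = -93*(-10201276) = 948718668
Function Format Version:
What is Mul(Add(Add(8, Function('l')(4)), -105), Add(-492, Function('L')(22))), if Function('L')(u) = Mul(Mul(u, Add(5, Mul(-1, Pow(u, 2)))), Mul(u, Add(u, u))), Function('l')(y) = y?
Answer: 948718668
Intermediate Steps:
Function('L')(u) = Mul(2, Pow(u, 3), Add(5, Mul(-1, Pow(u, 2)))) (Function('L')(u) = Mul(Mul(u, Add(5, Mul(-1, Pow(u, 2)))), Mul(u, Mul(2, u))) = Mul(Mul(u, Add(5, Mul(-1, Pow(u, 2)))), Mul(2, Pow(u, 2))) = Mul(2, Pow(u, 3), Add(5, Mul(-1, Pow(u, 2)))))
Mul(Add(Add(8, Function('l')(4)), -105), Add(-492, Function('L')(22))) = Mul(Add(Add(8, 4), -105), Add(-492, Mul(2, Pow(22, 3), Add(5, Mul(-1, Pow(22, 2)))))) = Mul(Add(12, -105), Add(-492, Mul(2, 10648, Add(5, Mul(-1, 484))))) = Mul(-93, Add(-492, Mul(2, 10648, Add(5, -484)))) = Mul(-93, Add(-492, Mul(2, 10648, -479))) = Mul(-93, Add(-492, -10200784)) = Mul(-93, -10201276) = 948718668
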